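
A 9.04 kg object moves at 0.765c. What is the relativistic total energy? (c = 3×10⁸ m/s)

γ = 1/√(1 - 0.765²) = 1.5527
mc² = 9.04 × (3×10⁸)² = 8.136×10¹⁷ J
E = γmc² = 1.5527 × 8.136×10¹⁷ = 1.263×10¹⁸ J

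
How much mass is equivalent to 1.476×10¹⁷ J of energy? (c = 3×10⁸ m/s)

From E = mc², we get m = E/c²
c² = (3×10⁸)² = 9×10¹⁶ m²/s²
m = 1.476×10¹⁷ / 9×10¹⁶ = 1.640 kg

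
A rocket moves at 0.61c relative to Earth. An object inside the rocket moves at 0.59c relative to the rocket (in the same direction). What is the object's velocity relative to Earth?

u = (u' + v)/(1 + u'v/c²)
Numerator: 0.59 + 0.61 = 1.2
Denominator: 1 + 0.3599 = 1.3599
u = 1.2/1.3599 = 0.8824c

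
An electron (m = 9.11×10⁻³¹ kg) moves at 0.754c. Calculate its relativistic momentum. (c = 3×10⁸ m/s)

γ = 1/√(1 - 0.754²) = 1.5224
v = 0.754 × 3×10⁸ = 2.262×10⁸ m/s
p = γmv = 1.5224 × 9.11×10⁻³¹ × 2.262×10⁸ = 3.137×10⁻²² kg·m/s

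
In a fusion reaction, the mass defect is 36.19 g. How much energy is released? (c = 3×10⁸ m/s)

Convert mass defect: Δm = 36.19 g = 0.03619 kg
E = Δm·c² = 0.03619 × (3×10⁸)²
= 0.03619 × 9×10¹⁶ = 3.257×10¹⁵ J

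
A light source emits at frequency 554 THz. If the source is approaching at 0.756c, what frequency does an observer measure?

β = v/c = 0.756
(1+β)/(1-β) = 1.756/0.244 = 7.197
Doppler factor = √(7.197) = 2.683
f_obs = 554 × 2.683 = 1486 THz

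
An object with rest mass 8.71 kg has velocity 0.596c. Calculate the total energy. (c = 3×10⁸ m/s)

γ = 1/√(1 - 0.596²) = 1.24535
mc² = 8.71 × (3×10⁸)² = 7.839×10¹⁷ J
E = γmc² = 1.24535 × 7.839×10¹⁷ = 9.762×10¹⁷ J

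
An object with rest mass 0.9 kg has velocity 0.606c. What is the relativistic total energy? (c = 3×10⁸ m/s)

γ = 1/√(1 - 0.606²) = 1.257
mc² = 0.9 × (3×10⁸)² = 8.100×10¹⁶ J
E = γmc² = 1.257 × 8.100×10¹⁶ = 1.018×10¹⁷ J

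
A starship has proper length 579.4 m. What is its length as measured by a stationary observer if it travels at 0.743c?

Proper length L₀ = 579.4 m
γ = 1/√(1 - 0.743²) = 1.494
L = L₀/γ = 579.4/1.494 = 387.8 m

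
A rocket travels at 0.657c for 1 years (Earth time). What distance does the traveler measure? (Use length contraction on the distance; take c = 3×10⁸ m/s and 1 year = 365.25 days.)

Earth distance: d = v × t = 0.657c × 1 yr = 6.2200×10¹⁵ m
γ = 1.3265
d' = d/γ = 6.2200×10¹⁵/1.3265 = 4.689×10¹⁵ m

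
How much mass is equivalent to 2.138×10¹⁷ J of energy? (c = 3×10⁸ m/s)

From E = mc², we get m = E/c²
c² = (3×10⁸)² = 9×10¹⁶ m²/s²
m = 2.138×10¹⁷ / 9×10¹⁶ = 2.376 kg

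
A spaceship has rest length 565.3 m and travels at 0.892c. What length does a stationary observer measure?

Proper length L₀ = 565.3 m
γ = 1/√(1 - 0.892²) = 2.2122
L = L₀/γ = 565.3/2.2122 = 255.5 m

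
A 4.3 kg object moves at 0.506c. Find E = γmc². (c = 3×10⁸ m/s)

γ = 1/√(1 - 0.506²) = 1.1594
mc² = 4.3 × (3×10⁸)² = 3.870×10¹⁷ J
E = γmc² = 1.1594 × 3.870×10¹⁷ = 4.487×10¹⁷ J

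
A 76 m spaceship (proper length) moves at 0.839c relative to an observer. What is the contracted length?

Proper length L₀ = 76 m
γ = 1/√(1 - 0.839²) = 1.838
L = L₀/γ = 76/1.838 = 41.35 m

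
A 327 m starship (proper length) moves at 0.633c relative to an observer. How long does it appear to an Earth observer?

Proper length L₀ = 327 m
γ = 1/√(1 - 0.633²) = 1.292
L = L₀/γ = 327/1.292 = 253.1 m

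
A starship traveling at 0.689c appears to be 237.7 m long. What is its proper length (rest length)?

Contracted length L = 237.7 m
γ = 1/√(1 - 0.689²) = 1.380
L₀ = γL = 1.380 × 237.7 = 328.0 m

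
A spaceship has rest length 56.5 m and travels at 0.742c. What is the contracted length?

Proper length L₀ = 56.5 m
γ = 1/√(1 - 0.742²) = 1.4916
L = L₀/γ = 56.5/1.4916 = 37.88 m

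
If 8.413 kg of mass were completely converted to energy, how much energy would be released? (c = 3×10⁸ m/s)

Using E = mc²:
c² = (3×10⁸)² = 9×10¹⁶ m²/s²
E = 8.413 × 9×10¹⁶ = 7.572×10¹⁷ J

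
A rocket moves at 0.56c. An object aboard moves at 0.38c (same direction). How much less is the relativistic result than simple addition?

Classical: u' + v = 0.38 + 0.56 = 0.94c
Relativistic: u = (0.38 + 0.56)/(1 + 0.2128) = 0.94/1.2128 = 0.7751c
Difference: 0.94 - 0.7751 = 0.1649c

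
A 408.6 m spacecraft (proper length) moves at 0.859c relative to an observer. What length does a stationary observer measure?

Proper length L₀ = 408.6 m
γ = 1/√(1 - 0.859²) = 1.953
L = L₀/γ = 408.6/1.953 = 209.2 m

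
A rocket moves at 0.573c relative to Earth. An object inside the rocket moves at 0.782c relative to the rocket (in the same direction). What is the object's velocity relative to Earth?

u = (u' + v)/(1 + u'v/c²)
Numerator: 0.782 + 0.573 = 1.355
Denominator: 1 + 0.448086 = 1.448086
u = 1.355/1.448086 = 0.9357c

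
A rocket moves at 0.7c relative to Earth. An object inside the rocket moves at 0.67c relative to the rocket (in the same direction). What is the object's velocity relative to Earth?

u = (u' + v)/(1 + u'v/c²)
Numerator: 0.67 + 0.7 = 1.37
Denominator: 1 + 0.469 = 1.469
u = 1.37/1.469 = 0.9326c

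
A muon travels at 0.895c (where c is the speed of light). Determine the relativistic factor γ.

v/c = 0.895, so (v/c)² = 0.801025
1 - (v/c)² = 0.198975
γ = 1/√(0.198975) = 2.242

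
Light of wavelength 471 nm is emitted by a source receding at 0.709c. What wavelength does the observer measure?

β = 0.709
Wavelength Doppler factor = √(1.709/0.291) = √(5.873) = 2.423
λ_obs = 471 × 2.423 = 1141 nm (redshift)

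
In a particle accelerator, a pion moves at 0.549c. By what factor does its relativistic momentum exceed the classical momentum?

p_rel = γmv, p_class = mv
Ratio = γ = 1/√(1 - 0.549²)
= 1/√(0.698599) = 1.196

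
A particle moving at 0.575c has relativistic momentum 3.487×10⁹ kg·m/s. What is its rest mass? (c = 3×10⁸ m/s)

γ = 1/√(1 - 0.575²) = 1.222
v = 0.575 × 3×10⁸ = 1.725×10⁸ m/s
m = p/(γv) = 3.487×10⁹/(1.222 × 1.725×10⁸) = 16.54 kg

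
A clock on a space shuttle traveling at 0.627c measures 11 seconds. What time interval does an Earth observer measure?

Proper time Δt₀ = 11 seconds
γ = 1/√(1 - 0.627²) = 1.284
Δt = γΔt₀ = 1.284 × 11 = 14.12 seconds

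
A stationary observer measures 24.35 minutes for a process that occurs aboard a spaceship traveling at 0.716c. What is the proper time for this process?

Dilated time Δt = 24.35 minutes
γ = 1/√(1 - 0.716²) = 1.432
Δt₀ = Δt/γ = 24.35/1.432 = 17.00 minutes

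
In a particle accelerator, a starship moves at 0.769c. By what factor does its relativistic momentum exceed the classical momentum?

p_rel = γmv, p_class = mv
Ratio = γ = 1/√(1 - 0.769²)
= 1/√(0.408639) = 1.564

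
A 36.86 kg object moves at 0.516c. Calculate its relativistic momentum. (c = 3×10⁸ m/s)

γ = 1/√(1 - 0.516²) = 1.1674
v = 0.516 × 3×10⁸ = 1.548×10⁸ m/s
p = γmv = 1.1674 × 36.86 × 1.548×10⁸ = 6.661×10⁹ kg·m/s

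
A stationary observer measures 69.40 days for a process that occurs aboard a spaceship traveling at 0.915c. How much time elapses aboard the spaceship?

Dilated time Δt = 69.40 days
γ = 1/√(1 - 0.915²) = 2.479
Δt₀ = Δt/γ = 69.40/2.479 = 28.00 days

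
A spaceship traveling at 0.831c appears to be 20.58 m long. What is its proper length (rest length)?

Contracted length L = 20.58 m
γ = 1/√(1 - 0.831²) = 1.798
L₀ = γL = 1.798 × 20.58 = 37.00 m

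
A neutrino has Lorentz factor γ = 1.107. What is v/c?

From γ = 1/√(1 - v²/c²):
1/γ² = 1/1.107² = 0.81603
v²/c² = 1 - 0.81603 = 0.18397
v/c = √(0.18397) = 0.4289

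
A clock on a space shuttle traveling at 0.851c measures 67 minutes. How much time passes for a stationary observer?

Proper time Δt₀ = 67 minutes
γ = 1/√(1 - 0.851²) = 1.904
Δt = γΔt₀ = 1.904 × 67 = 127.6 minutes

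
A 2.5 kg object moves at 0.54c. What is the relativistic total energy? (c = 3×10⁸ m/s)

γ = 1/√(1 - 0.54²) = 1.188
mc² = 2.5 × (3×10⁸)² = 2.250×10¹⁷ J
E = γmc² = 1.188 × 2.250×10¹⁷ = 2.673×10¹⁷ J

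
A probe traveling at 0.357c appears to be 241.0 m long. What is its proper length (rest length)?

Contracted length L = 241.0 m
γ = 1/√(1 - 0.357²) = 1.0705
L₀ = γL = 1.0705 × 241.0 = 258.0 m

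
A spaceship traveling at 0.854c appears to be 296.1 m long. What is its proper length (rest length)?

Contracted length L = 296.1 m
γ = 1/√(1 - 0.854²) = 1.922
L₀ = γL = 1.922 × 296.1 = 569.1 m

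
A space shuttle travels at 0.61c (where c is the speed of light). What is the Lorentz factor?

v/c = 0.61, so (v/c)² = 0.3721
1 - (v/c)² = 0.6279
γ = 1/√(0.6279) = 1.262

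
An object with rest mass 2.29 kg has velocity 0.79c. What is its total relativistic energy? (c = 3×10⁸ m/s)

γ = 1/√(1 - 0.79²) = 1.63104
mc² = 2.29 × (3×10⁸)² = 2.061×10¹⁷ J
E = γmc² = 1.63104 × 2.061×10¹⁷ = 3.362×10¹⁷ J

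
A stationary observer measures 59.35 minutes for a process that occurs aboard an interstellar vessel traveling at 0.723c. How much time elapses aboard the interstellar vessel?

Dilated time Δt = 59.35 minutes
γ = 1/√(1 - 0.723²) = 1.4475
Δt₀ = Δt/γ = 59.35/1.4475 = 41.00 minutes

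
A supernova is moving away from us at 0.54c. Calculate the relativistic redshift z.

β = 0.54
(1+β)/(1-β) = 1.54/0.46 = 3.3478
√(3.3478) = 1.8297
z = 1.8297 - 1 = 0.8297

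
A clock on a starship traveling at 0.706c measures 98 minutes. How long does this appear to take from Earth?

Proper time Δt₀ = 98 minutes
γ = 1/√(1 - 0.706²) = 1.412
Δt = γΔt₀ = 1.412 × 98 = 138.4 minutes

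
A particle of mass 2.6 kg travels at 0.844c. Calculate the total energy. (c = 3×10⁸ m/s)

γ = 1/√(1 - 0.844²) = 1.8645
mc² = 2.6 × (3×10⁸)² = 2.340×10¹⁷ J
E = γmc² = 1.8645 × 2.340×10¹⁷ = 4.363×10¹⁷ J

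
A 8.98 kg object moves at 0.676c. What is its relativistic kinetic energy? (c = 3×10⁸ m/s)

γ = 1/√(1 - 0.676²) = 1.35703
γ - 1 = 0.35703
KE = (γ-1)mc² = 0.35703 × 8.98 × (3×10⁸)² = 2.886×10¹⁷ J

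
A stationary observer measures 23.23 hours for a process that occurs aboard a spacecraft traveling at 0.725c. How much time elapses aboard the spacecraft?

Dilated time Δt = 23.23 hours
γ = 1/√(1 - 0.725²) = 1.452
Δt₀ = Δt/γ = 23.23/1.452 = 16.00 hours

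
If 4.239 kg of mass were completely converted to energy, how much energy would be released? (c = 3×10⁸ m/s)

Using E = mc²:
c² = (3×10⁸)² = 9×10¹⁶ m²/s²
E = 4.239 × 9×10¹⁶ = 3.815×10¹⁷ J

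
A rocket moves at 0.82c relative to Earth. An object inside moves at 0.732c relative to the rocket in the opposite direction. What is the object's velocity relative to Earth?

Object's velocity in rocket frame is u' = -0.732c
u = (u' + v)/(1 + u'v/c²) = (v - 0.732)/(1 - 0.732·v/c²)
Numerator: 0.82 - 0.732 = 0.088
Denominator: 1 - 0.60024 = 0.39976
u = 0.088/0.39976 = 0.2201c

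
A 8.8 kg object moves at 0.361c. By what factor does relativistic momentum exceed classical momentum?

p_rel = γmv, p_class = mv
Ratio = γ = 1/√(1 - 0.361²) = 1.072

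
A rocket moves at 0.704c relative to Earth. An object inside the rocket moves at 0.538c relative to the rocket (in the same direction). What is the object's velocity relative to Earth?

u = (u' + v)/(1 + u'v/c²)
Numerator: 0.538 + 0.704 = 1.242
Denominator: 1 + 0.378752 = 1.378752
u = 1.242/1.378752 = 0.9008c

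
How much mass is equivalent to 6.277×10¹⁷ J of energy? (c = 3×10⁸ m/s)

From E = mc², we get m = E/c²
c² = (3×10⁸)² = 9×10¹⁶ m²/s²
m = 6.277×10¹⁷ / 9×10¹⁶ = 6.974 kg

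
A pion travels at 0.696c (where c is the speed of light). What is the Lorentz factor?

v/c = 0.696, so (v/c)² = 0.484416
1 - (v/c)² = 0.515584
γ = 1/√(0.515584) = 1.393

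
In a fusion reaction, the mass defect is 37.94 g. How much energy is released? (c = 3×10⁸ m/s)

Convert mass defect: Δm = 37.94 g = 0.03794 kg
E = Δm·c² = 0.03794 × (3×10⁸)²
= 0.03794 × 9×10¹⁶ = 3.415×10¹⁵ J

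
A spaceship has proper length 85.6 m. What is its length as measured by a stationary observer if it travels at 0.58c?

Proper length L₀ = 85.6 m
γ = 1/√(1 - 0.58²) = 1.2276
L = L₀/γ = 85.6/1.2276 = 69.73 m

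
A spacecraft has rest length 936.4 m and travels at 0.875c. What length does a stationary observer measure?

Proper length L₀ = 936.4 m
γ = 1/√(1 - 0.875²) = 2.0656
L = L₀/γ = 936.4/2.0656 = 453.3 m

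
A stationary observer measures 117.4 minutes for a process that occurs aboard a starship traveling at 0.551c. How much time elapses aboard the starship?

Dilated time Δt = 117.4 minutes
γ = 1/√(1 - 0.551²) = 1.1983
Δt₀ = Δt/γ = 117.4/1.1983 = 97.97 minutes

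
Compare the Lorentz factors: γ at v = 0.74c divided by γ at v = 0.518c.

γ₁ = 1/√(1 - 0.74²) = 1.487
γ₂ = 1/√(1 - 0.518²) = 1.169
γ₁/γ₂ = 1.487/1.169 = 1.272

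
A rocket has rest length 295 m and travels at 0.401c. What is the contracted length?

Proper length L₀ = 295 m
γ = 1/√(1 - 0.401²) = 1.0916
L = L₀/γ = 295/1.0916 = 270.2 m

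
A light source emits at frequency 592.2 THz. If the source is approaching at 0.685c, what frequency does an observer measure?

β = v/c = 0.685
(1+β)/(1-β) = 1.685/0.315 = 5.349
Doppler factor = √(5.349) = 2.313
f_obs = 592.2 × 2.313 = 1370 THz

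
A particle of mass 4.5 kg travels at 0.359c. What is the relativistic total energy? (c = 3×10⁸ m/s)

γ = 1/√(1 - 0.359²) = 1.0714
mc² = 4.5 × (3×10⁸)² = 4.050×10¹⁷ J
E = γmc² = 1.0714 × 4.050×10¹⁷ = 4.339×10¹⁷ J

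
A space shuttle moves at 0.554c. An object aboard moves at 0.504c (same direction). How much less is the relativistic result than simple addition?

Classical: u' + v = 0.504 + 0.554 = 1.058c
Relativistic: u = (0.504 + 0.554)/(1 + 0.279216) = 1.058/1.279216 = 0.8271c
Difference: 1.058 - 0.8271 = 0.2309c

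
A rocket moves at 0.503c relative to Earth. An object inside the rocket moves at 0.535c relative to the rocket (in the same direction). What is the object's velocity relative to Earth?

u = (u' + v)/(1 + u'v/c²)
Numerator: 0.535 + 0.503 = 1.038
Denominator: 1 + 0.269105 = 1.269105
u = 1.038/1.269105 = 0.8179c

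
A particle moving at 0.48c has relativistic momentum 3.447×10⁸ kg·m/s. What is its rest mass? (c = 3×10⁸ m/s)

γ = 1/√(1 - 0.48²) = 1.140
v = 0.48 × 3×10⁸ = 1.440×10⁸ m/s
m = p/(γv) = 3.447×10⁸/(1.140 × 1.440×10⁸) = 2.100 kg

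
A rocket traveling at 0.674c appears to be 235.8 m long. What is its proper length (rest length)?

Contracted length L = 235.8 m
γ = 1/√(1 - 0.674²) = 1.3537
L₀ = γL = 1.3537 × 235.8 = 319.2 m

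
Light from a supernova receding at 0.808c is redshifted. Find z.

β = 0.808
(1+β)/(1-β) = 1.808/0.192 = 9.417
√(9.417) = 3.069
z = 3.069 - 1 = 2.069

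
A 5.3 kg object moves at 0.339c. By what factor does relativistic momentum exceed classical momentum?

p_rel = γmv, p_class = mv
Ratio = γ = 1/√(1 - 0.339²) = 1.063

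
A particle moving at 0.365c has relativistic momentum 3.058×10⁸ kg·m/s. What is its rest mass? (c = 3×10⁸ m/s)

γ = 1/√(1 - 0.365²) = 1.074
v = 0.365 × 3×10⁸ = 1.095×10⁸ m/s
m = p/(γv) = 3.058×10⁸/(1.074 × 1.095×10⁸) = 2.600 kg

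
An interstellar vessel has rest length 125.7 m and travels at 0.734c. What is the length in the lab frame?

Proper length L₀ = 125.7 m
γ = 1/√(1 - 0.734²) = 1.4724
L = L₀/γ = 125.7/1.4724 = 85.37 m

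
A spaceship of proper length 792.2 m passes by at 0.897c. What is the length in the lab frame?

Proper length L₀ = 792.2 m
γ = 1/√(1 - 0.897²) = 2.262
L = L₀/γ = 792.2/2.262 = 350.2 m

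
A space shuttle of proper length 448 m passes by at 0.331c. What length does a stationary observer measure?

Proper length L₀ = 448 m
γ = 1/√(1 - 0.331²) = 1.05974
L = L₀/γ = 448/1.05974 = 422.7 m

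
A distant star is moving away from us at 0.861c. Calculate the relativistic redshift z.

β = 0.861
(1+β)/(1-β) = 1.861/0.139 = 13.39
√(13.39) = 3.659
z = 3.659 - 1 = 2.659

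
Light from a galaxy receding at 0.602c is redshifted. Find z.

β = 0.602
(1+β)/(1-β) = 1.602/0.398 = 4.025
√(4.025) = 2.006
z = 2.006 - 1 = 1.006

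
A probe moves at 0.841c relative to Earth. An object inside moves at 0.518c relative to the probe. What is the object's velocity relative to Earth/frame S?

u = (u' + v)/(1 + u'v/c²)
Numerator: 0.518 + 0.841 = 1.359
Denominator: 1 + 0.435638 = 1.435638
u = 1.359/1.435638 = 0.9466c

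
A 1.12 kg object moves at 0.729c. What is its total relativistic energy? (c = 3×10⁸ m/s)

γ = 1/√(1 - 0.729²) = 1.461
mc² = 1.12 × (3×10⁸)² = 1.008×10¹⁷ J
E = γmc² = 1.461 × 1.008×10¹⁷ = 1.473×10¹⁷ J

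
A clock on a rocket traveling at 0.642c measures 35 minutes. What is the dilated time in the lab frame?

Proper time Δt₀ = 35 minutes
γ = 1/√(1 - 0.642²) = 1.3043
Δt = γΔt₀ = 1.3043 × 35 = 45.65 minutes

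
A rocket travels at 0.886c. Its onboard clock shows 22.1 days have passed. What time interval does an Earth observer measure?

Proper time Δt₀ = 22.1 days
γ = 1/√(1 - 0.886²) = 2.1566
Δt = γΔt₀ = 2.1566 × 22.1 = 47.66 days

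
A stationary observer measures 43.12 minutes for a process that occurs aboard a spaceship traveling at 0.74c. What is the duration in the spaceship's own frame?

Dilated time Δt = 43.12 minutes
γ = 1/√(1 - 0.74²) = 1.487
Δt₀ = Δt/γ = 43.12/1.487 = 29.00 minutes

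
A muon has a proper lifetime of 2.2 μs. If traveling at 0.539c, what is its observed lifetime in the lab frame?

Proper lifetime τ₀ = 2.2 μs
γ = 1/√(1 - 0.539²) = 1.1872
τ = γτ₀ = 1.1872 × 2.2 μs = 2.612 μs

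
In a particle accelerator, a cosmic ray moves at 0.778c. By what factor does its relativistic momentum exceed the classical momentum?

p_rel = γmv, p_class = mv
Ratio = γ = 1/√(1 - 0.778²)
= 1/√(0.394716) = 1.592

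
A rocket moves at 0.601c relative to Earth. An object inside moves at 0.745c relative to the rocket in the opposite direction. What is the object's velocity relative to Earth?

Object's velocity in rocket frame is u' = -0.745c
u = (u' + v)/(1 + u'v/c²) = (v - 0.745)/(1 - 0.745·v/c²)
Numerator: 0.601 - 0.745 = -0.144
Denominator: 1 - 0.447745 = 0.552255
u = -0.144/0.552255 = -0.2607c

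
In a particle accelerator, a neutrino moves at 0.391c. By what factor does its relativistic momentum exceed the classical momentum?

p_rel = γmv, p_class = mv
Ratio = γ = 1/√(1 - 0.391²)
= 1/√(0.847119) = 1.086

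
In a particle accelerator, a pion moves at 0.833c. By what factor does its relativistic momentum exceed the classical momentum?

p_rel = γmv, p_class = mv
Ratio = γ = 1/√(1 - 0.833²)
= 1/√(0.306111) = 1.807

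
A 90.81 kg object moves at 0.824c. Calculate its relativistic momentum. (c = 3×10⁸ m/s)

γ = 1/√(1 - 0.824²) = 1.765
v = 0.824 × 3×10⁸ = 2.472×10⁸ m/s
p = γmv = 1.765 × 90.81 × 2.472×10⁸ = 3.962×10¹⁰ kg·m/s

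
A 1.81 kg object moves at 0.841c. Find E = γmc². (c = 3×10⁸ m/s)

γ = 1/√(1 - 0.841²) = 1.8483
mc² = 1.81 × (3×10⁸)² = 1.629×10¹⁷ J
E = γmc² = 1.8483 × 1.629×10¹⁷ = 3.011×10¹⁷ J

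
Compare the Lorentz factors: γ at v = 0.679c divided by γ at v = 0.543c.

γ₁ = 1/√(1 - 0.679²) = 1.362
γ₂ = 1/√(1 - 0.543²) = 1.191
γ₁/γ₂ = 1.362/1.191 = 1.144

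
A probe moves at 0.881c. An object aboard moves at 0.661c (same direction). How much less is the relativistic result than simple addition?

Classical: u' + v = 0.661 + 0.881 = 1.542c
Relativistic: u = (0.661 + 0.881)/(1 + 0.582341) = 1.542/1.582341 = 0.9745c
Difference: 1.542 - 0.9745 = 0.5675c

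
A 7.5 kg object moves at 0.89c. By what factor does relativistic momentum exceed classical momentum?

p_rel = γmv, p_class = mv
Ratio = γ = 1/√(1 - 0.89²) = 2.193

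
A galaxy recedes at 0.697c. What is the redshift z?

β = 0.697
(1+β)/(1-β) = 1.697/0.303 = 5.601
√(5.601) = 2.367
z = 2.367 - 1 = 1.367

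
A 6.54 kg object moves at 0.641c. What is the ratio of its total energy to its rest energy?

E = γmc², E₀ = mc²
E/E₀ = γ = 1/√(1 - 0.641²) = 1.303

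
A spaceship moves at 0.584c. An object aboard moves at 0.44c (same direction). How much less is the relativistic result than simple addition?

Classical: u' + v = 0.44 + 0.584 = 1.024c
Relativistic: u = (0.44 + 0.584)/(1 + 0.25696) = 1.024/1.25696 = 0.8147c
Difference: 1.024 - 0.8147 = 0.2093c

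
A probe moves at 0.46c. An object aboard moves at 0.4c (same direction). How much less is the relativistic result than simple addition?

Classical: u' + v = 0.4 + 0.46 = 0.86c
Relativistic: u = (0.4 + 0.46)/(1 + 0.184) = 0.86/1.184 = 0.7264c
Difference: 0.86 - 0.7264 = 0.1336c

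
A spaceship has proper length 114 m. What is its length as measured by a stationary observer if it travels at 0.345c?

Proper length L₀ = 114 m
γ = 1/√(1 - 0.345²) = 1.065
L = L₀/γ = 114/1.065 = 107.0 m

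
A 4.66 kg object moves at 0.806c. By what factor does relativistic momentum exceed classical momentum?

p_rel = γmv, p_class = mv
Ratio = γ = 1/√(1 - 0.806²) = 1.689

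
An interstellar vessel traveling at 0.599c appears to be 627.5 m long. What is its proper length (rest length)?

Contracted length L = 627.5 m
γ = 1/√(1 - 0.599²) = 1.2488
L₀ = γL = 1.2488 × 627.5 = 783.6 m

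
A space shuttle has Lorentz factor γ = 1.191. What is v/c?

From γ = 1/√(1 - v²/c²):
1/γ² = 1/1.191² = 0.70498
v²/c² = 1 - 0.70498 = 0.29502
v/c = √(0.29502) = 0.5432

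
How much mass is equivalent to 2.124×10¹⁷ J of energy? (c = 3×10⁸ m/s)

From E = mc², we get m = E/c²
c² = (3×10⁸)² = 9×10¹⁶ m²/s²
m = 2.124×10¹⁷ / 9×10¹⁶ = 2.360 kg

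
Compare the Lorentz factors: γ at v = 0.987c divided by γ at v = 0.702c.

γ₁ = 1/√(1 - 0.987²) = 6.2220
γ₂ = 1/√(1 - 0.702²) = 1.4041
γ₁/γ₂ = 6.2220/1.4041 = 4.431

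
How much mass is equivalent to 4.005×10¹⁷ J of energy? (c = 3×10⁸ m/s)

From E = mc², we get m = E/c²
c² = (3×10⁸)² = 9×10¹⁶ m²/s²
m = 4.005×10¹⁷ / 9×10¹⁶ = 4.450 kg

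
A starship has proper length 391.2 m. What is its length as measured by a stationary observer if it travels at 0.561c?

Proper length L₀ = 391.2 m
γ = 1/√(1 - 0.561²) = 1.208
L = L₀/γ = 391.2/1.208 = 323.8 m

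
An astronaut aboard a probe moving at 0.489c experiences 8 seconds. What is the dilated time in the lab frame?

Proper time Δt₀ = 8 seconds
γ = 1/√(1 - 0.489²) = 1.1464
Δt = γΔt₀ = 1.1464 × 8 = 9.171 seconds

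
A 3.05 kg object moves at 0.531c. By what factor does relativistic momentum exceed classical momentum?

p_rel = γmv, p_class = mv
Ratio = γ = 1/√(1 - 0.531²) = 1.180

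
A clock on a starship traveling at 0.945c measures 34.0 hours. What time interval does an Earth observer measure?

Proper time Δt₀ = 34.0 hours
γ = 1/√(1 - 0.945²) = 3.0574
Δt = γΔt₀ = 3.0574 × 34.0 = 104.0 hours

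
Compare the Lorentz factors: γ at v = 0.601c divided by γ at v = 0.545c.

γ₁ = 1/√(1 - 0.601²) = 1.251
γ₂ = 1/√(1 - 0.545²) = 1.193
γ₁/γ₂ = 1.251/1.193 = 1.049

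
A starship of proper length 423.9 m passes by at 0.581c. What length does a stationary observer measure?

Proper length L₀ = 423.9 m
γ = 1/√(1 - 0.581²) = 1.2286
L = L₀/γ = 423.9/1.2286 = 345.0 m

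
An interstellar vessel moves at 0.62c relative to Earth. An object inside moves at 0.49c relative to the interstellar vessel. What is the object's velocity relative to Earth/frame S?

u = (u' + v)/(1 + u'v/c²)
Numerator: 0.49 + 0.62 = 1.11
Denominator: 1 + 0.3038 = 1.3038
u = 1.11/1.3038 = 0.8514c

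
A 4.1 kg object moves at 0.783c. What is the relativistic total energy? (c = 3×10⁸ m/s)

γ = 1/√(1 - 0.783²) = 1.6077
mc² = 4.1 × (3×10⁸)² = 3.690×10¹⁷ J
E = γmc² = 1.6077 × 3.690×10¹⁷ = 5.932×10¹⁷ J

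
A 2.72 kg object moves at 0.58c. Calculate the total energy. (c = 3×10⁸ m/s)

γ = 1/√(1 - 0.58²) = 1.2276
mc² = 2.72 × (3×10⁸)² = 2.448×10¹⁷ J
E = γmc² = 1.2276 × 2.448×10¹⁷ = 3.005×10¹⁷ J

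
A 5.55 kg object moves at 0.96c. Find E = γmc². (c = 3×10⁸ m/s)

γ = 1/√(1 - 0.96²) = 3.571
mc² = 5.55 × (3×10⁸)² = 4.995×10¹⁷ J
E = γmc² = 3.571 × 4.995×10¹⁷ = 1.784×10¹⁸ J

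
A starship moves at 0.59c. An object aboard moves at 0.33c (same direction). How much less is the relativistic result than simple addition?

Classical: u' + v = 0.33 + 0.59 = 0.92c
Relativistic: u = (0.33 + 0.59)/(1 + 0.1947) = 0.92/1.1947 = 0.7701c
Difference: 0.92 - 0.7701 = 0.1499c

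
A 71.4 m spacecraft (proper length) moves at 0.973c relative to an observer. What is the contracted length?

Proper length L₀ = 71.4 m
γ = 1/√(1 - 0.973²) = 4.333
L = L₀/γ = 71.4/4.333 = 16.48 m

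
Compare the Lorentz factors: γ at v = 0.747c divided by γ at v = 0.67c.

γ₁ = 1/√(1 - 0.747²) = 1.504
γ₂ = 1/√(1 - 0.67²) = 1.347
γ₁/γ₂ = 1.504/1.347 = 1.117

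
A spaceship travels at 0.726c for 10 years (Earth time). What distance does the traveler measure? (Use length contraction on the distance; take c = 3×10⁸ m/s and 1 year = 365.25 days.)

Earth distance: d = v × t = 0.726c × 10 yr = 6.873×10¹⁶ m
γ = 1.454
d' = d/γ = 6.873×10¹⁶/1.454 = 4.727×10¹⁶ m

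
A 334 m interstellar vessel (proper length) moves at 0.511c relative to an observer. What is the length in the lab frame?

Proper length L₀ = 334 m
γ = 1/√(1 - 0.511²) = 1.1634
L = L₀/γ = 334/1.1634 = 287.1 m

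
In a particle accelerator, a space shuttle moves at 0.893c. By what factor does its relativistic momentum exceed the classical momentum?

p_rel = γmv, p_class = mv
Ratio = γ = 1/√(1 - 0.893²)
= 1/√(0.202551) = 2.222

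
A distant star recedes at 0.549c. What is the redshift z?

β = 0.549
(1+β)/(1-β) = 1.549/0.451 = 3.4346
√(3.4346) = 1.8533
z = 1.8533 - 1 = 0.8533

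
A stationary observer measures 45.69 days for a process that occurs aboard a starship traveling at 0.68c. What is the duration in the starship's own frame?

Dilated time Δt = 45.69 days
γ = 1/√(1 - 0.68²) = 1.364
Δt₀ = Δt/γ = 45.69/1.364 = 33.50 days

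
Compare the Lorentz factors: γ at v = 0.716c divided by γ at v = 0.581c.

γ₁ = 1/√(1 - 0.716²) = 1.4325
γ₂ = 1/√(1 - 0.581²) = 1.2286
γ₁/γ₂ = 1.4325/1.2286 = 1.166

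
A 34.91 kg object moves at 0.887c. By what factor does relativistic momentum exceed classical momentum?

p_rel = γmv, p_class = mv
Ratio = γ = 1/√(1 - 0.887²) = 2.166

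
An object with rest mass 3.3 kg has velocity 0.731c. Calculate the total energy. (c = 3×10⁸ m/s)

γ = 1/√(1 - 0.731²) = 1.46546
mc² = 3.3 × (3×10⁸)² = 2.970×10¹⁷ J
E = γmc² = 1.46546 × 2.970×10¹⁷ = 4.352×10¹⁷ J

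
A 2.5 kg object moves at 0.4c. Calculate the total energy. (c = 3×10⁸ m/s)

γ = 1/√(1 - 0.4²) = 1.091
mc² = 2.5 × (3×10⁸)² = 2.250×10¹⁷ J
E = γmc² = 1.091 × 2.250×10¹⁷ = 2.455×10¹⁷ J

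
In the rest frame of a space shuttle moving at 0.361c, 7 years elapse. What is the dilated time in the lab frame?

Proper time Δt₀ = 7 years
γ = 1/√(1 - 0.361²) = 1.0723
Δt = γΔt₀ = 1.0723 × 7 = 7.506 years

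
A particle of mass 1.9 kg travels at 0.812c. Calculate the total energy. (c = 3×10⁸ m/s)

γ = 1/√(1 - 0.812²) = 1.7133
mc² = 1.9 × (3×10⁸)² = 1.710×10¹⁷ J
E = γmc² = 1.7133 × 1.710×10¹⁷ = 2.930×10¹⁷ J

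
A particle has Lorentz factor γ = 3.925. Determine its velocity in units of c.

From γ = 1/√(1 - v²/c²):
1/γ² = 1/3.925² = 0.06491
v²/c² = 1 - 0.06491 = 0.9351
v/c = √(0.9351) = 0.9670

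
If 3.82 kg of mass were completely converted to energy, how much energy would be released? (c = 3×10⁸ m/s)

Using E = mc²:
c² = (3×10⁸)² = 9×10¹⁶ m²/s²
E = 3.82 × 9×10¹⁶ = 3.438×10¹⁷ J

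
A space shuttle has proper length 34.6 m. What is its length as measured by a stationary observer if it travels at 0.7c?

Proper length L₀ = 34.6 m
γ = 1/√(1 - 0.7²) = 1.400
L = L₀/γ = 34.6/1.400 = 24.71 m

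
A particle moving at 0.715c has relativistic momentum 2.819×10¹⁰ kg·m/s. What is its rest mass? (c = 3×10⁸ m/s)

γ = 1/√(1 - 0.715²) = 1.4304
v = 0.715 × 3×10⁸ = 2.145×10⁸ m/s
m = p/(γv) = 2.819×10¹⁰/(1.4304 × 2.145×10⁸) = 91.88 kg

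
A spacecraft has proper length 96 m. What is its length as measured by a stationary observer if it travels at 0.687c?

Proper length L₀ = 96 m
γ = 1/√(1 - 0.687²) = 1.3762
L = L₀/γ = 96/1.3762 = 69.76 m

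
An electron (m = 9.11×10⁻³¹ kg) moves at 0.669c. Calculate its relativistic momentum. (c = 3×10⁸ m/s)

γ = 1/√(1 - 0.669²) = 1.3454
v = 0.669 × 3×10⁸ = 2.007×10⁸ m/s
p = γmv = 1.3454 × 9.11×10⁻³¹ × 2.007×10⁸ = 2.460×10⁻²² kg·m/s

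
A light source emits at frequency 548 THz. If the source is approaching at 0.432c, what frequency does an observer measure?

β = v/c = 0.432
(1+β)/(1-β) = 1.432/0.568 = 2.521
Doppler factor = √(2.521) = 1.5878
f_obs = 548 × 1.5878 = 870.1 THz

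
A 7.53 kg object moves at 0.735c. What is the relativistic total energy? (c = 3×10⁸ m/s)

γ = 1/√(1 - 0.735²) = 1.4748
mc² = 7.53 × (3×10⁸)² = 6.777×10¹⁷ J
E = γmc² = 1.4748 × 6.777×10¹⁷ = 9.995×10¹⁷ J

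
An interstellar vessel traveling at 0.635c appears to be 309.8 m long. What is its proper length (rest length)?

Contracted length L = 309.8 m
γ = 1/√(1 - 0.635²) = 1.2945
L₀ = γL = 1.2945 × 309.8 = 401.0 m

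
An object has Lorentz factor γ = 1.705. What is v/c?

From γ = 1/√(1 - v²/c²):
1/γ² = 1/1.705² = 0.3440
v²/c² = 1 - 0.3440 = 0.6560
v/c = √(0.6560) = 0.8099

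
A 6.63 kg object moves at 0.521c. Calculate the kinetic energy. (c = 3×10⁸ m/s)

γ = 1/√(1 - 0.521²) = 1.1716
γ - 1 = 0.1716
KE = (γ-1)mc² = 0.1716 × 6.63 × (3×10⁸)² = 1.024×10¹⁷ J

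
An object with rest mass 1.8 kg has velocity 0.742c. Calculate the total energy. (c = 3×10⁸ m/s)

γ = 1/√(1 - 0.742²) = 1.4916
mc² = 1.8 × (3×10⁸)² = 1.620×10¹⁷ J
E = γmc² = 1.4916 × 1.620×10¹⁷ = 2.416×10¹⁷ J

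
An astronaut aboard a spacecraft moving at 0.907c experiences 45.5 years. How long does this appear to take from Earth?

Proper time Δt₀ = 45.5 years
γ = 1/√(1 - 0.907²) = 2.3746
Δt = γΔt₀ = 2.3746 × 45.5 = 108.0 years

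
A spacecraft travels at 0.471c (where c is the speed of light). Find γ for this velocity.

v/c = 0.471, so (v/c)² = 0.221841
1 - (v/c)² = 0.778159
γ = 1/√(0.778159) = 1.134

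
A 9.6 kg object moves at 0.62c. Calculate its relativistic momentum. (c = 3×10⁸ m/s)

γ = 1/√(1 - 0.62²) = 1.2745
v = 0.62 × 3×10⁸ = 1.860×10⁸ m/s
p = γmv = 1.2745 × 9.6 × 1.860×10⁸ = 2.276×10⁹ kg·m/s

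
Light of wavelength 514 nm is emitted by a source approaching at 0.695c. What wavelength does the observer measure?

β = 0.695
Wavelength Doppler factor = √(0.305/1.695) = √(0.17994) = 0.4242
λ_obs = 514 × 0.4242 = 218.0 nm (blueshift)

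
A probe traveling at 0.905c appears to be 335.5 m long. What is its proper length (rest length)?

Contracted length L = 335.5 m
γ = 1/√(1 - 0.905²) = 2.35066
L₀ = γL = 2.35066 × 335.5 = 788.6 m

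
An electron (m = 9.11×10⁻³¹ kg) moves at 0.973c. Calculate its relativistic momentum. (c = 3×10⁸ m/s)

γ = 1/√(1 - 0.973²) = 4.333
v = 0.973 × 3×10⁸ = 2.919×10⁸ m/s
p = γmv = 4.333 × 9.11×10⁻³¹ × 2.919×10⁸ = 1.152×10⁻²¹ kg·m/s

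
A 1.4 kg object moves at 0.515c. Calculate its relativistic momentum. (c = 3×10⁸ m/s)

γ = 1/√(1 - 0.515²) = 1.1666
v = 0.515 × 3×10⁸ = 1.545×10⁸ m/s
p = γmv = 1.1666 × 1.4 × 1.545×10⁸ = 2.523×10⁸ kg·m/s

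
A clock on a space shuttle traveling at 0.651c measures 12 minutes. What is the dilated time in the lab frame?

Proper time Δt₀ = 12 minutes
γ = 1/√(1 - 0.651²) = 1.3174
Δt = γΔt₀ = 1.3174 × 12 = 15.81 minutes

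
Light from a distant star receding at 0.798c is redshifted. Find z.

β = 0.798
(1+β)/(1-β) = 1.798/0.202 = 8.901
√(8.901) = 2.983
z = 2.983 - 1 = 1.983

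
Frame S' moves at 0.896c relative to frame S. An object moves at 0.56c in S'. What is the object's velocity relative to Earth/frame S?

u = (u' + v)/(1 + u'v/c²)
Numerator: 0.56 + 0.896 = 1.456
Denominator: 1 + 0.50176 = 1.50176
u = 1.456/1.50176 = 0.9695c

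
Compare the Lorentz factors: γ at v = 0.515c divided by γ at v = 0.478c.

γ₁ = 1/√(1 - 0.515²) = 1.167
γ₂ = 1/√(1 - 0.478²) = 1.138
γ₁/γ₂ = 1.167/1.138 = 1.025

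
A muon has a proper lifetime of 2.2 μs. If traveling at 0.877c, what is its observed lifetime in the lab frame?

Proper lifetime τ₀ = 2.2 μs
γ = 1/√(1 - 0.877²) = 2.0812
τ = γτ₀ = 2.0812 × 2.2 μs = 4.579 μs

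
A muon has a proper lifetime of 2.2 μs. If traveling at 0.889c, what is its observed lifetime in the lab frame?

Proper lifetime τ₀ = 2.2 μs
γ = 1/√(1 - 0.889²) = 2.1838
τ = γτ₀ = 2.1838 × 2.2 μs = 4.804 μs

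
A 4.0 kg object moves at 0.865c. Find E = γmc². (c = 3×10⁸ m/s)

γ = 1/√(1 - 0.865²) = 1.993
mc² = 4.0 × (3×10⁸)² = 3.600×10¹⁷ J
E = γmc² = 1.993 × 3.600×10¹⁷ = 7.175×10¹⁷ J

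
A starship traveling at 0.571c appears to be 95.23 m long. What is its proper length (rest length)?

Contracted length L = 95.23 m
γ = 1/√(1 - 0.571²) = 1.218
L₀ = γL = 1.218 × 95.23 = 116.0 m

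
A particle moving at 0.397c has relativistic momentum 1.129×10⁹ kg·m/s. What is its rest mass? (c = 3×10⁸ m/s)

γ = 1/√(1 - 0.397²) = 1.08954
v = 0.397 × 3×10⁸ = 1.191×10⁸ m/s
m = p/(γv) = 1.129×10⁹/(1.08954 × 1.191×10⁸) = 8.700 kg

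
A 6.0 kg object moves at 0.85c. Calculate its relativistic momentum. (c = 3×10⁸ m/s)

γ = 1/√(1 - 0.85²) = 1.898
v = 0.85 × 3×10⁸ = 2.550×10⁸ m/s
p = γmv = 1.898 × 6.0 × 2.550×10⁸ = 2.904×10⁹ kg·m/s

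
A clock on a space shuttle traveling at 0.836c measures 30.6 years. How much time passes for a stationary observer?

Proper time Δt₀ = 30.6 years
γ = 1/√(1 - 0.836²) = 1.8224
Δt = γΔt₀ = 1.8224 × 30.6 = 55.77 years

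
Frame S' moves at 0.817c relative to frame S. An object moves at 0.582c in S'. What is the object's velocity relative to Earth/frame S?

u = (u' + v)/(1 + u'v/c²)
Numerator: 0.582 + 0.817 = 1.399
Denominator: 1 + 0.475494 = 1.475494
u = 1.399/1.475494 = 0.9482c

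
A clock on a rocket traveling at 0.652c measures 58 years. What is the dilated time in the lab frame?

Proper time Δt₀ = 58 years
γ = 1/√(1 - 0.652²) = 1.319
Δt = γΔt₀ = 1.319 × 58 = 76.50 years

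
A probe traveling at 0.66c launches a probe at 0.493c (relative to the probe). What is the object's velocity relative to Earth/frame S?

u = (u' + v)/(1 + u'v/c²)
Numerator: 0.493 + 0.66 = 1.153
Denominator: 1 + 0.32538 = 1.32538
u = 1.153/1.32538 = 0.8699c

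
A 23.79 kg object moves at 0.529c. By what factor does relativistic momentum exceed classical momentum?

p_rel = γmv, p_class = mv
Ratio = γ = 1/√(1 - 0.529²) = 1.178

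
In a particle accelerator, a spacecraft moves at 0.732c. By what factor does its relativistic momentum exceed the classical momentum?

p_rel = γmv, p_class = mv
Ratio = γ = 1/√(1 - 0.732²)
= 1/√(0.464176) = 1.468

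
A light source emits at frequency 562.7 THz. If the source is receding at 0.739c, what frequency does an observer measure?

β = v/c = 0.739
(1-β)/(1+β) = 0.261/1.739 = 0.1501
Doppler factor = √(0.1501) = 0.3874
f_obs = 562.7 × 0.3874 = 218.0 THz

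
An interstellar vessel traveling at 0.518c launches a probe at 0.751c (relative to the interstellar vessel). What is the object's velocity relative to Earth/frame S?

u = (u' + v)/(1 + u'v/c²)
Numerator: 0.751 + 0.518 = 1.269
Denominator: 1 + 0.389018 = 1.389018
u = 1.269/1.389018 = 0.9136c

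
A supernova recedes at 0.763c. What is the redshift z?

β = 0.763
(1+β)/(1-β) = 1.763/0.237 = 7.439
√(7.439) = 2.727
z = 2.727 - 1 = 1.727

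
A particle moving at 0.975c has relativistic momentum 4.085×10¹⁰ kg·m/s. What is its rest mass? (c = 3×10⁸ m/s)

γ = 1/√(1 - 0.975²) = 4.5004
v = 0.975 × 3×10⁸ = 2.925×10⁸ m/s
m = p/(γv) = 4.085×10¹⁰/(4.5004 × 2.925×10⁸) = 31.03 kg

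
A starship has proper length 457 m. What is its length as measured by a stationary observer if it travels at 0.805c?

Proper length L₀ = 457 m
γ = 1/√(1 - 0.805²) = 1.686
L = L₀/γ = 457/1.686 = 271.1 m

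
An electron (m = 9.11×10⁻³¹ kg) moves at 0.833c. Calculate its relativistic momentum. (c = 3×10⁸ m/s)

γ = 1/√(1 - 0.833²) = 1.8074
v = 0.833 × 3×10⁸ = 2.499×10⁸ m/s
p = γmv = 1.8074 × 9.11×10⁻³¹ × 2.499×10⁸ = 4.115×10⁻²² kg·m/s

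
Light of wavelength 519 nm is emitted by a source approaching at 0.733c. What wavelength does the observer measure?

β = 0.733
Wavelength Doppler factor = √(0.267/1.733) = √(0.15407) = 0.3925
λ_obs = 519 × 0.3925 = 203.7 nm (blueshift)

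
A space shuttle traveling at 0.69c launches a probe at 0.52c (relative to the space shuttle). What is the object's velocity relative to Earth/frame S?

u = (u' + v)/(1 + u'v/c²)
Numerator: 0.52 + 0.69 = 1.21
Denominator: 1 + 0.3588 = 1.3588
u = 1.21/1.3588 = 0.8905c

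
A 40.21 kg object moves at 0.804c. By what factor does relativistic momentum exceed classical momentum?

p_rel = γmv, p_class = mv
Ratio = γ = 1/√(1 - 0.804²) = 1.682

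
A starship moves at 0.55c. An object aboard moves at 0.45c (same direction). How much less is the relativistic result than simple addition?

Classical: u' + v = 0.45 + 0.55 = 1c
Relativistic: u = (0.45 + 0.55)/(1 + 0.2475) = 1/1.2475 = 0.8016c
Difference: 1 - 0.8016 = 0.1984c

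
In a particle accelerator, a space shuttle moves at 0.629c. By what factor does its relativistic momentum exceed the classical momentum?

p_rel = γmv, p_class = mv
Ratio = γ = 1/√(1 - 0.629²)
= 1/√(0.604359) = 1.286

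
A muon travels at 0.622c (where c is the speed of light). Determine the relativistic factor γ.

v/c = 0.622, so (v/c)² = 0.386884
1 - (v/c)² = 0.613116
γ = 1/√(0.613116) = 1.277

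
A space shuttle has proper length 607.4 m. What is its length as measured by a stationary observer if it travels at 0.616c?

Proper length L₀ = 607.4 m
γ = 1/√(1 - 0.616²) = 1.2694
L = L₀/γ = 607.4/1.2694 = 478.5 m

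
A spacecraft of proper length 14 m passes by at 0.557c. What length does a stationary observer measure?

Proper length L₀ = 14 m
γ = 1/√(1 - 0.557²) = 1.204
L = L₀/γ = 14/1.204 = 11.63 m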